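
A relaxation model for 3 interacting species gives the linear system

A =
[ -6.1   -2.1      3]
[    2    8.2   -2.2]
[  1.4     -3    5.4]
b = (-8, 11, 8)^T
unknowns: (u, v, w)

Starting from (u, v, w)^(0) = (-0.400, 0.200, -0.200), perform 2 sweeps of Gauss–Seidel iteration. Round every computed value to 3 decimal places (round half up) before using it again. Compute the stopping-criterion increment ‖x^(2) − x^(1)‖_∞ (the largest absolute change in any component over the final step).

Iteration 1:
  u = (-8 - (-2.1)·0.200 - (3)·-0.200) / (-6.1) = 1.144
  v = (11 - (2)·1.144 - (-2.2)·-0.200) / (8.2) = 1.009
  w = (8 - (1.4)·1.144 - (-3)·1.009) / (5.4) = 1.745
Iteration 2:
  u = (-8 - (-2.1)·1.009 - (3)·1.745) / (-6.1) = 1.822
  v = (11 - (2)·1.822 - (-2.2)·1.745) / (8.2) = 1.365
  w = (8 - (1.4)·1.822 - (-3)·1.365) / (5.4) = 1.767
Change: (0.678, 0.356, 0.022) → max |·| = 0.678

0.678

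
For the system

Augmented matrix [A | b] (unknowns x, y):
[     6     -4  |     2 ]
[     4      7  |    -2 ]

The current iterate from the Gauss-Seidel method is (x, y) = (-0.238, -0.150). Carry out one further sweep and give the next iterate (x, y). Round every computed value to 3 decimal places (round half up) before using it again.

(0.233, -0.419)

One sweep:
  x = (2 - (-4)·-0.150) / (6) = 0.233
  y = (-2 - (4)·0.233) / (7) = -0.419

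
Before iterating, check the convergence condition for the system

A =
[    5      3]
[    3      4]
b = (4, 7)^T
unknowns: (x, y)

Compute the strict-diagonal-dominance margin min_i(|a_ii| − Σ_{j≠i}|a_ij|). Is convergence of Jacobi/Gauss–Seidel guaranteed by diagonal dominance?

row 1: |5| − (3) = 2
row 2: |4| − (3) = 1
minimum over rows = 1 → strictly diagonally dominant (convergence guaranteed)

1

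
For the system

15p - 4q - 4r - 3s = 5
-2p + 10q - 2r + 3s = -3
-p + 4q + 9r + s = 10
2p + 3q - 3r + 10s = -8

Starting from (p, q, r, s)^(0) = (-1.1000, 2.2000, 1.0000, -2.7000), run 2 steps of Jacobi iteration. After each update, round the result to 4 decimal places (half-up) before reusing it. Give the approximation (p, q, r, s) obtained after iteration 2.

(0.3590, 0.1736, 1.0696, -0.9830)

Iteration 1:
  p = (5 - (-4)·2.2000 - (-4)·1.0000 - (-3)·-2.7000) / (15) = 0.6467
  q = (-3 - (-2)·-1.1000 - (-2)·1.0000 - (3)·-2.7000) / (10) = 0.4900
  r = (10 - (-1)·-1.1000 - (4)·2.2000 - (1)·-2.7000) / (9) = 0.3111
  s = (-8 - (2)·-1.1000 - (3)·2.2000 - (-3)·1.0000) / (10) = -0.9400
Iteration 2:
  p = (5 - (-4)·0.4900 - (-4)·0.3111 - (-3)·-0.9400) / (15) = 0.3590
  q = (-3 - (-2)·0.6467 - (-2)·0.3111 - (3)·-0.9400) / (10) = 0.1736
  r = (10 - (-1)·0.6467 - (4)·0.4900 - (1)·-0.9400) / (9) = 1.0696
  s = (-8 - (2)·0.6467 - (3)·0.4900 - (-3)·0.3111) / (10) = -0.9830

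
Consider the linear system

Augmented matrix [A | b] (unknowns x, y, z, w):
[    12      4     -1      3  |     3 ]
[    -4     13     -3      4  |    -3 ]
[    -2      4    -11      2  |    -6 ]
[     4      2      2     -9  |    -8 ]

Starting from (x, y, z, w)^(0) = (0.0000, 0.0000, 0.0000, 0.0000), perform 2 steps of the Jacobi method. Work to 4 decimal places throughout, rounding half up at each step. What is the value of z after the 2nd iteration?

Iteration 1:
  x = (3 - (4)·0.0000 - (-1)·0.0000 - (3)·0.0000) / (12) = 0.2500
  y = (-3 - (-4)·0.0000 - (-3)·0.0000 - (4)·0.0000) / (13) = -0.2308
  z = (-6 - (-2)·0.0000 - (4)·0.0000 - (2)·0.0000) / (-11) = 0.5455
  w = (-8 - (4)·0.0000 - (2)·0.0000 - (2)·0.0000) / (-9) = 0.8889
Iteration 2:
  x = (3 - (4)·-0.2308 - (-1)·0.5455 - (3)·0.8889) / (12) = 0.1502
  y = (-3 - (-4)·0.2500 - (-3)·0.5455 - (4)·0.8889) / (13) = -0.3015
  z = (-6 - (-2)·0.2500 - (4)·-0.2308 - (2)·0.8889) / (-11) = 0.5777
  w = (-8 - (4)·0.2500 - (2)·-0.2308 - (2)·0.5455) / (-9) = 1.0699

0.5777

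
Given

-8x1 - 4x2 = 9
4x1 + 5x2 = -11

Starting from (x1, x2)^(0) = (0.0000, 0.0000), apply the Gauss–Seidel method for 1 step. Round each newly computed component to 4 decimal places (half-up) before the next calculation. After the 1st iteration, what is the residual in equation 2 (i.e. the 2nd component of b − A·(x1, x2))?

0.0000

Iteration 1:
  x1 = (9 - (-4)·0.0000) / (-8) = -1.1250
  x2 = (-11 - (4)·-1.1250) / (5) = -1.3000
Residual b − A·x = (-5.2000, 0.0000)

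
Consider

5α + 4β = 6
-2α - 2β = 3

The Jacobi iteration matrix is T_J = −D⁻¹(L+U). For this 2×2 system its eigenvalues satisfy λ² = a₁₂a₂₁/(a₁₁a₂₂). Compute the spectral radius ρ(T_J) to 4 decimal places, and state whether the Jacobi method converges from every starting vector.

a₁₂a₂₁/(a₁₁a₂₂) = (4)·(-2) / ((5)·(-2)) = 0.800000
ρ = √|0.800000| = √0.800000 = 0.8944
ρ < 1, so Jacobi converges

0.8944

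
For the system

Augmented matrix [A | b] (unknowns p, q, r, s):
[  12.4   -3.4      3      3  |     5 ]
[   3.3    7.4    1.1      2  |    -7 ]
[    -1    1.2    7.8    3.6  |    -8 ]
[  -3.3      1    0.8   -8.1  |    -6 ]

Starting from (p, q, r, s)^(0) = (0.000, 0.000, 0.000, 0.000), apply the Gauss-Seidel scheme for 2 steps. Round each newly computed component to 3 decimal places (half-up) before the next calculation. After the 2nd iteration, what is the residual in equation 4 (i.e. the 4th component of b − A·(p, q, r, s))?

0.003

Iteration 1:
  p = (5 - (-3.4)·0.000 - (3)·0.000 - (3)·0.000) / (12.4) = 0.403
  q = (-7 - (3.3)·0.403 - (1.1)·0.000 - (2)·0.000) / (7.4) = -1.126
  r = (-8 - (-1)·0.403 - (1.2)·-1.126 - (3.6)·0.000) / (7.8) = -0.801
  s = (-6 - (-3.3)·0.403 - (1)·-1.126 - (0.8)·-0.801) / (-8.1) = 0.358
Iteration 2:
  p = (5 - (-3.4)·-1.126 - (3)·-0.801 - (3)·0.358) / (12.4) = 0.202
  q = (-7 - (3.3)·0.202 - (1.1)·-0.801 - (2)·0.358) / (7.4) = -1.014
  r = (-8 - (-1)·0.202 - (1.2)·-1.014 - (3.6)·0.358) / (7.8) = -1.009
  s = (-6 - (-3.3)·0.202 - (1)·-1.014 - (0.8)·-1.009) / (-8.1) = 0.434
Residual b − A·x = (0.773, 0.079, -0.273, 0.003)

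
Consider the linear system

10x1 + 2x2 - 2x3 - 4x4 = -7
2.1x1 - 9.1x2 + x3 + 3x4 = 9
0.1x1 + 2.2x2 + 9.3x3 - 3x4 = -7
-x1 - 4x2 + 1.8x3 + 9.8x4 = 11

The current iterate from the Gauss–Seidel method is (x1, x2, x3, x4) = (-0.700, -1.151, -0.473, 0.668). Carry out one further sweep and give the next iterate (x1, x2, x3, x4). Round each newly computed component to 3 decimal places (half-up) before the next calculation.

One sweep:
  x1 = (-7 - (2)·-1.151 - (-2)·-0.473 - (-4)·0.668) / (10) = -0.297
  x2 = (9 - (2.1)·-0.297 - (1)·-0.473 - (3)·0.668) / (-9.1) = -0.889
  x3 = (-7 - (0.1)·-0.297 - (2.2)·-0.889 - (-3)·0.668) / (9.3) = -0.324
  x4 = (11 - (-1)·-0.297 - (-4)·-0.889 - (1.8)·-0.324) / (9.8) = 0.789

(-0.297, -0.889, -0.324, 0.789)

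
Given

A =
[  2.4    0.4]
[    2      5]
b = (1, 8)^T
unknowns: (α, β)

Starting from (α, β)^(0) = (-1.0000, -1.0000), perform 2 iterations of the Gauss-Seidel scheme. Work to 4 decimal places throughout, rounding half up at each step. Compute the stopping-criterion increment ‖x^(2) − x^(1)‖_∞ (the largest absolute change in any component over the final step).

0.3944

Iteration 1:
  α = (1 - (0.4)·-1.0000) / (2.4) = 0.5833
  β = (8 - (2)·0.5833) / (5) = 1.3667
Iteration 2:
  α = (1 - (0.4)·1.3667) / (2.4) = 0.1889
  β = (8 - (2)·0.1889) / (5) = 1.5244
Change: (-0.3944, 0.1577) → max |·| = 0.3944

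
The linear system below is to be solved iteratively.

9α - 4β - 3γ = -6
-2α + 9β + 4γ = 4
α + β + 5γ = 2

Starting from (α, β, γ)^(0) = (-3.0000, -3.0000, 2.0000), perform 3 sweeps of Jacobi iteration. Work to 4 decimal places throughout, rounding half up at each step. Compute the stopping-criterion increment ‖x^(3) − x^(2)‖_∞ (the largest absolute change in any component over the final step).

Iteration 1:
  α = (-6 - (-4)·-3.0000 - (-3)·2.0000) / (9) = -1.3333
  β = (4 - (-2)·-3.0000 - (4)·2.0000) / (9) = -1.1111
  γ = (2 - (1)·-3.0000 - (1)·-3.0000) / (5) = 1.6000
Iteration 2:
  α = (-6 - (-4)·-1.1111 - (-3)·1.6000) / (9) = -0.6272
  β = (4 - (-2)·-1.3333 - (4)·1.6000) / (9) = -0.5630
  γ = (2 - (1)·-1.3333 - (1)·-1.1111) / (5) = 0.8889
Iteration 3:
  α = (-6 - (-4)·-0.5630 - (-3)·0.8889) / (9) = -0.6206
  β = (4 - (-2)·-0.6272 - (4)·0.8889) / (9) = -0.0900
  γ = (2 - (1)·-0.6272 - (1)·-0.5630) / (5) = 0.6380
Change: (0.0066, 0.4730, -0.2509) → max |·| = 0.4730

0.4730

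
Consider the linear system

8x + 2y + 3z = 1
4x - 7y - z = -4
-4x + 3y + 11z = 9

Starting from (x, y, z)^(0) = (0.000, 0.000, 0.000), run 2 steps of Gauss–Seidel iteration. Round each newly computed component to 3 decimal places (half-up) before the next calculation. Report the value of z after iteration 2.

Iteration 1:
  x = (1 - (2)·0.000 - (3)·0.000) / (8) = 0.125
  y = (-4 - (4)·0.125 - (-1)·0.000) / (-7) = 0.643
  z = (9 - (-4)·0.125 - (3)·0.643) / (11) = 0.688
Iteration 2:
  x = (1 - (2)·0.643 - (3)·0.688) / (8) = -0.294
  y = (-4 - (4)·-0.294 - (-1)·0.688) / (-7) = 0.305
  z = (9 - (-4)·-0.294 - (3)·0.305) / (11) = 0.628

0.628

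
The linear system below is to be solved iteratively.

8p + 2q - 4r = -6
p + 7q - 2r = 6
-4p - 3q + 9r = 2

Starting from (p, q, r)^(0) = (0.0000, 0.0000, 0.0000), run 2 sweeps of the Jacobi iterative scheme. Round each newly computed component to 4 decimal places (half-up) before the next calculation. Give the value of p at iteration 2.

-0.8532

Iteration 1:
  p = (-6 - (2)·0.0000 - (-4)·0.0000) / (8) = -0.7500
  q = (6 - (1)·0.0000 - (-2)·0.0000) / (7) = 0.8571
  r = (2 - (-4)·0.0000 - (-3)·0.0000) / (9) = 0.2222
Iteration 2:
  p = (-6 - (2)·0.8571 - (-4)·0.2222) / (8) = -0.8532
  q = (6 - (1)·-0.7500 - (-2)·0.2222) / (7) = 1.0278
  r = (2 - (-4)·-0.7500 - (-3)·0.8571) / (9) = 0.1746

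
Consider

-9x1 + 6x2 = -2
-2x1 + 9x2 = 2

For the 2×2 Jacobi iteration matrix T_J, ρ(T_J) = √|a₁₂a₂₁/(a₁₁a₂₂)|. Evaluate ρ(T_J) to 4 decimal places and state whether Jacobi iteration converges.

a₁₂a₂₁/(a₁₁a₂₂) = (6)·(-2) / ((-9)·(9)) = 0.148148
ρ = √|0.148148| = √0.148148 = 0.3849
ρ < 1, so Jacobi converges

0.3849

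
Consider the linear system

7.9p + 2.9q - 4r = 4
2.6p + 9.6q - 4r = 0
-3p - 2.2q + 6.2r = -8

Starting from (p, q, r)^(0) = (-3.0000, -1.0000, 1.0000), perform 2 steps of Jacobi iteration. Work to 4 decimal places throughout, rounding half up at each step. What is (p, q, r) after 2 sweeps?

Iteration 1:
  p = (4 - (2.9)·-1.0000 - (-4)·1.0000) / (7.9) = 1.3797
  q = (0 - (2.6)·-3.0000 - (-4)·1.0000) / (9.6) = 1.2292
  r = (-8 - (-3)·-3.0000 - (-2.2)·-1.0000) / (6.2) = -3.0968
Iteration 2:
  p = (4 - (2.9)·1.2292 - (-4)·-3.0968) / (7.9) = -1.5129
  q = (0 - (2.6)·1.3797 - (-4)·-3.0968) / (9.6) = -1.6640
  r = (-8 - (-3)·1.3797 - (-2.2)·1.2292) / (6.2) = -0.1866

(-1.5129, -1.6640, -0.1866)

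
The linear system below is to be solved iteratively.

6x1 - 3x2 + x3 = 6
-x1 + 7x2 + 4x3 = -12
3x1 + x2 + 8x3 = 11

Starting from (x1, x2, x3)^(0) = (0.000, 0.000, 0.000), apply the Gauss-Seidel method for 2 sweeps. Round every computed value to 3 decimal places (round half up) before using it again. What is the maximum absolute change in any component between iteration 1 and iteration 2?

0.985

Iteration 1:
  x1 = (6 - (-3)·0.000 - (1)·0.000) / (6) = 1.000
  x2 = (-12 - (-1)·1.000 - (4)·0.000) / (7) = -1.571
  x3 = (11 - (3)·1.000 - (1)·-1.571) / (8) = 1.196
Iteration 2:
  x1 = (6 - (-3)·-1.571 - (1)·1.196) / (6) = 0.015
  x2 = (-12 - (-1)·0.015 - (4)·1.196) / (7) = -2.396
  x3 = (11 - (3)·0.015 - (1)·-2.396) / (8) = 1.669
Change: (-0.985, -0.825, 0.473) → max |·| = 0.985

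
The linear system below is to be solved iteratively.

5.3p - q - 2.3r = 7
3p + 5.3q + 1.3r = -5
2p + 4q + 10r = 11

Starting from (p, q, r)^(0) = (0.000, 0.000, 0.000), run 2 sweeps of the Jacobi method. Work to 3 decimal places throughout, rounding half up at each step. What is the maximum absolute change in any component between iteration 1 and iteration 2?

Iteration 1:
  p = (7 - (-1)·0.000 - (-2.3)·0.000) / (5.3) = 1.321
  q = (-5 - (3)·0.000 - (1.3)·0.000) / (5.3) = -0.943
  r = (11 - (2)·0.000 - (4)·0.000) / (10) = 1.100
Iteration 2:
  p = (7 - (-1)·-0.943 - (-2.3)·1.100) / (5.3) = 1.620
  q = (-5 - (3)·1.321 - (1.3)·1.100) / (5.3) = -1.961
  r = (11 - (2)·1.321 - (4)·-0.943) / (10) = 1.213
Change: (0.299, -1.018, 0.113) → max |·| = 1.018

1.018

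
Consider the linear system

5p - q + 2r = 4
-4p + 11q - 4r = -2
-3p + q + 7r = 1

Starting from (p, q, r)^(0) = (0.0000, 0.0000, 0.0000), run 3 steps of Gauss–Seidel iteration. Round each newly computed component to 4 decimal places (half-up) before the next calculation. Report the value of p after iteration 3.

0.6907

Iteration 1:
  p = (4 - (-1)·0.0000 - (2)·0.0000) / (5) = 0.8000
  q = (-2 - (-4)·0.8000 - (-4)·0.0000) / (11) = 0.1091
  r = (1 - (-3)·0.8000 - (1)·0.1091) / (7) = 0.4701
Iteration 2:
  p = (4 - (-1)·0.1091 - (2)·0.4701) / (5) = 0.6338
  q = (-2 - (-4)·0.6338 - (-4)·0.4701) / (11) = 0.2196
  r = (1 - (-3)·0.6338 - (1)·0.2196) / (7) = 0.3831
Iteration 3:
  p = (4 - (-1)·0.2196 - (2)·0.3831) / (5) = 0.6907
  q = (-2 - (-4)·0.6907 - (-4)·0.3831) / (11) = 0.2087
  r = (1 - (-3)·0.6907 - (1)·0.2087) / (7) = 0.4091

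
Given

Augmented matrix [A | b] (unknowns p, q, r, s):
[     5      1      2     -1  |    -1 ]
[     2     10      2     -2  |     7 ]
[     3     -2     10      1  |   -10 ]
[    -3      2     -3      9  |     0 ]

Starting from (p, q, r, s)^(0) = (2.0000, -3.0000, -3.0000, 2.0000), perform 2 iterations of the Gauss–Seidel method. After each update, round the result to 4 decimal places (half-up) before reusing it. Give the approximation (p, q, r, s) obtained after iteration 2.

Iteration 1:
  p = (-1 - (1)·-3.0000 - (2)·-3.0000 - (-1)·2.0000) / (5) = 2.0000
  q = (7 - (2)·2.0000 - (2)·-3.0000 - (-2)·2.0000) / (10) = 1.3000
  r = (-10 - (3)·2.0000 - (-2)·1.3000 - (1)·2.0000) / (10) = -1.5400
  s = (0 - (-3)·2.0000 - (2)·1.3000 - (-3)·-1.5400) / (9) = -0.1356
Iteration 2:
  p = (-1 - (1)·1.3000 - (2)·-1.5400 - (-1)·-0.1356) / (5) = 0.1289
  q = (7 - (2)·0.1289 - (2)·-1.5400 - (-2)·-0.1356) / (10) = 0.9551
  r = (-10 - (3)·0.1289 - (-2)·0.9551 - (1)·-0.1356) / (10) = -0.8341
  s = (0 - (-3)·0.1289 - (2)·0.9551 - (-3)·-0.8341) / (9) = -0.4473

(0.1289, 0.9551, -0.8341, -0.4473)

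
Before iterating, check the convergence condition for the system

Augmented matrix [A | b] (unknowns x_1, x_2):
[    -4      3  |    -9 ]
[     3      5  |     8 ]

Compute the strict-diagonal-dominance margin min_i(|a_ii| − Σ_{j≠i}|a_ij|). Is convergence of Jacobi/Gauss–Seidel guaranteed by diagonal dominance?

row 1: |-4| − (3) = 1
row 2: |5| − (3) = 2
minimum over rows = 1 → strictly diagonally dominant (convergence guaranteed)

1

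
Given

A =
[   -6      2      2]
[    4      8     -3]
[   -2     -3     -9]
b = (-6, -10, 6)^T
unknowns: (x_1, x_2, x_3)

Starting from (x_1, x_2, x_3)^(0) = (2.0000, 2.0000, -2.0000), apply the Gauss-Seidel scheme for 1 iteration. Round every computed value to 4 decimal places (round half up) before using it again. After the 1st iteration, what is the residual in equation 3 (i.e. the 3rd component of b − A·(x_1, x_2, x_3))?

-0.0004

Iteration 1:
  x_1 = (-6 - (2)·2.0000 - (2)·-2.0000) / (-6) = 1.0000
  x_2 = (-10 - (4)·1.0000 - (-3)·-2.0000) / (8) = -2.5000
  x_3 = (6 - (-2)·1.0000 - (-3)·-2.5000) / (-9) = -0.0556
Residual b − A·x = (5.1112, 5.8332, -0.0004)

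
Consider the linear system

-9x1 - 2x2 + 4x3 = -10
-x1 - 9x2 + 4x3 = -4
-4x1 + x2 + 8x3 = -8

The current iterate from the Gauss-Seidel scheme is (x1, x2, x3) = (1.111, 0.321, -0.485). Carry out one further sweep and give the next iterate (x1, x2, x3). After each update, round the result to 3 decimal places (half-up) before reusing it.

One sweep:
  x1 = (-10 - (-2)·0.321 - (4)·-0.485) / (-9) = 0.824
  x2 = (-4 - (-1)·0.824 - (4)·-0.485) / (-9) = 0.137
  x3 = (-8 - (-4)·0.824 - (1)·0.137) / (8) = -0.605

(0.824, 0.137, -0.605)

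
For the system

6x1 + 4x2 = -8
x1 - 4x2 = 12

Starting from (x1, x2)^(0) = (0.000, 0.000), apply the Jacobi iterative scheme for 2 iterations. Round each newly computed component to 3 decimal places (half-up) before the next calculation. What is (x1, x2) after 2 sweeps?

(0.667, -3.333)

Iteration 1:
  x1 = (-8 - (4)·0.000) / (6) = -1.333
  x2 = (12 - (1)·0.000) / (-4) = -3.000
Iteration 2:
  x1 = (-8 - (4)·-3.000) / (6) = 0.667
  x2 = (12 - (1)·-1.333) / (-4) = -3.333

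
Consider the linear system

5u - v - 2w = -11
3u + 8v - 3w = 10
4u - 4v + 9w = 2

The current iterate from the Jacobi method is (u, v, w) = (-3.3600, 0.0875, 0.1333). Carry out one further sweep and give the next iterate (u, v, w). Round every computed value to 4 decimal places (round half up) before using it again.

One sweep:
  u = (-11 - (-1)·0.0875 - (-2)·0.1333) / (5) = -2.1292
  v = (10 - (3)·-3.3600 - (-3)·0.1333) / (8) = 2.5600
  w = (2 - (4)·-3.3600 - (-4)·0.0875) / (9) = 1.7544

(-2.1292, 2.5600, 1.7544)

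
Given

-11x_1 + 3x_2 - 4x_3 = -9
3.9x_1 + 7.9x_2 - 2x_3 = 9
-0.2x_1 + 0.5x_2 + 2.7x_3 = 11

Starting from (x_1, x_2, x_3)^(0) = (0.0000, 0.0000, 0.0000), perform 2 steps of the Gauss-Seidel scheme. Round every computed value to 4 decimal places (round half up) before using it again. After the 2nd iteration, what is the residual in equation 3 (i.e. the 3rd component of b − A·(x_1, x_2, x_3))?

Iteration 1:
  x_1 = (-9 - (3)·0.0000 - (-4)·0.0000) / (-11) = 0.8182
  x_2 = (9 - (3.9)·0.8182 - (-2)·0.0000) / (7.9) = 0.7353
  x_3 = (11 - (-0.2)·0.8182 - (0.5)·0.7353) / (2.7) = 3.9985
Iteration 2:
  x_1 = (-9 - (3)·0.7353 - (-4)·3.9985) / (-11) = -0.4353
  x_2 = (9 - (3.9)·-0.4353 - (-2)·3.9985) / (7.9) = 2.3664
  x_3 = (11 - (-0.2)·-0.4353 - (0.5)·2.3664) / (2.7) = 3.6036
Residual b − A·x = (-6.4731, -0.7897, 0.0000)

0.0000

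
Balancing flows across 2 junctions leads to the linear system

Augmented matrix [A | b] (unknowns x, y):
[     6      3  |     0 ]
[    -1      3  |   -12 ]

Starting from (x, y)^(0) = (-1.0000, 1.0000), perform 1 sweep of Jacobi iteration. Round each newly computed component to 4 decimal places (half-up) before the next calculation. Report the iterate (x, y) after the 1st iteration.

Iteration 1:
  x = (0 - (3)·1.0000) / (6) = -0.5000
  y = (-12 - (-1)·-1.0000) / (3) = -4.3333

(-0.5000, -4.3333)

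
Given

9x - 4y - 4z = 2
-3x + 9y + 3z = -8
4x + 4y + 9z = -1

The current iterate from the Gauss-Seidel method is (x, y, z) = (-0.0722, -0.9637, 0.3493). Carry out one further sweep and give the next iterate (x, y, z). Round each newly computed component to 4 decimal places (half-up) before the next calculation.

(-0.0508, -1.0223, 0.3658)

One sweep:
  x = (2 - (-4)·-0.9637 - (-4)·0.3493) / (9) = -0.0508
  y = (-8 - (-3)·-0.0508 - (3)·0.3493) / (9) = -1.0223
  z = (-1 - (4)·-0.0508 - (4)·-1.0223) / (9) = 0.3658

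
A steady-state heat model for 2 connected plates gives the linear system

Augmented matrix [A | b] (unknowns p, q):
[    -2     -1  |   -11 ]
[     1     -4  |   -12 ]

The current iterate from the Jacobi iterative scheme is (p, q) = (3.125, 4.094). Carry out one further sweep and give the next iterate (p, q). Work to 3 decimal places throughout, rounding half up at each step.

One sweep:
  p = (-11 - (-1)·4.094) / (-2) = 3.453
  q = (-12 - (1)·3.125) / (-4) = 3.781

(3.453, 3.781)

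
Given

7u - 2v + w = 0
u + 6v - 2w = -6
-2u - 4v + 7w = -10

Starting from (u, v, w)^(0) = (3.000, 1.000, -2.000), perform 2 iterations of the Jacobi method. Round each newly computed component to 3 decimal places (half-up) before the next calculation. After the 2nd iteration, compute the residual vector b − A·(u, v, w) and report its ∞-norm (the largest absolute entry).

4.647

Iteration 1:
  u = (0 - (-2)·1.000 - (1)·-2.000) / (7) = 0.571
  v = (-6 - (1)·3.000 - (-2)·-2.000) / (6) = -2.167
  w = (-10 - (-2)·3.000 - (-4)·1.000) / (7) = 0.000
Iteration 2:
  u = (0 - (-2)·-2.167 - (1)·0.000) / (7) = -0.619
  v = (-6 - (1)·0.571 - (-2)·0.000) / (6) = -1.095
  w = (-10 - (-2)·0.571 - (-4)·-2.167) / (7) = -2.504
Residual b − A·x = (4.647, -3.819, 1.910); ∞-norm = 4.647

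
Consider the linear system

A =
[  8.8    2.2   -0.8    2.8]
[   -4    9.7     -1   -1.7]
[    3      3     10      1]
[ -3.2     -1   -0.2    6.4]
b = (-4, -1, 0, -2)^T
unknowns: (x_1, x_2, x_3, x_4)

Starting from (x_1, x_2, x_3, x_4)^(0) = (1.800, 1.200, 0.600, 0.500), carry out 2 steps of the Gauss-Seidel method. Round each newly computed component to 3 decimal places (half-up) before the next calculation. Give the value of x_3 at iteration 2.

Iteration 1:
  x_1 = (-4 - (2.2)·1.200 - (-0.8)·0.600 - (2.8)·0.500) / (8.8) = -0.859
  x_2 = (-1 - (-4)·-0.859 - (-1)·0.600 - (-1.7)·0.500) / (9.7) = -0.308
  x_3 = (0 - (3)·-0.859 - (3)·-0.308 - (1)·0.500) / (10) = 0.300
  x_4 = (-2 - (-3.2)·-0.859 - (-1)·-0.308 - (-0.2)·0.300) / (6.4) = -0.781
Iteration 2:
  x_1 = (-4 - (2.2)·-0.308 - (-0.8)·0.300 - (2.8)·-0.781) / (8.8) = -0.102
  x_2 = (-1 - (-4)·-0.102 - (-1)·0.300 - (-1.7)·-0.781) / (9.7) = -0.251
  x_3 = (0 - (3)·-0.102 - (3)·-0.251 - (1)·-0.781) / (10) = 0.184
  x_4 = (-2 - (-3.2)·-0.102 - (-1)·-0.251 - (-0.2)·0.184) / (6.4) = -0.397

0.184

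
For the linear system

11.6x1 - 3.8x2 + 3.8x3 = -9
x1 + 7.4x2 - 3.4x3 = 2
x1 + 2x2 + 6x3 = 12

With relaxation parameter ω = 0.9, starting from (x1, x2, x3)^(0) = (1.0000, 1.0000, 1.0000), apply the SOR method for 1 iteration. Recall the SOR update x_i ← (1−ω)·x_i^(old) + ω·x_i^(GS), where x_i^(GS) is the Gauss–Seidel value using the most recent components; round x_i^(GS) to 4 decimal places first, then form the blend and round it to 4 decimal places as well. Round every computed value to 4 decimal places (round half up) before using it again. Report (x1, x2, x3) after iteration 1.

(-0.5983, 0.8295, 1.7409)

Iteration 1:
  x1: GS value = (-9 - (-3.8)·1.0000 - (3.8)·1.0000) / (11.6) = -0.7759;  x1 ← (1−ω)·1.0000 + ω·-0.7759 = -0.5983
  x2: GS value = (2 - (1)·-0.5983 - (-3.4)·1.0000) / (7.4) = 0.8106;  x2 ← (1−ω)·1.0000 + ω·0.8106 = 0.8295
  x3: GS value = (12 - (1)·-0.5983 - (2)·0.8295) / (6) = 1.8232;  x3 ← (1−ω)·1.0000 + ω·1.8232 = 1.7409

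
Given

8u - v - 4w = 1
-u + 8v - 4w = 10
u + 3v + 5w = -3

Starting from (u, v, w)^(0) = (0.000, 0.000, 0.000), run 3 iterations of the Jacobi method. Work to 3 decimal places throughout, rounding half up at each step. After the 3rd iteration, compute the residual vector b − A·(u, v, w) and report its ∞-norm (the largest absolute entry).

Iteration 1:
  u = (1 - (-1)·0.000 - (-4)·0.000) / (8) = 0.125
  v = (10 - (-1)·0.000 - (-4)·0.000) / (8) = 1.250
  w = (-3 - (1)·0.000 - (3)·0.000) / (5) = -0.600
Iteration 2:
  u = (1 - (-1)·1.250 - (-4)·-0.600) / (8) = -0.019
  v = (10 - (-1)·0.125 - (-4)·-0.600) / (8) = 0.966
  w = (-3 - (1)·0.125 - (3)·1.250) / (5) = -1.375
Iteration 3:
  u = (1 - (-1)·0.966 - (-4)·-1.375) / (8) = -0.442
  v = (10 - (-1)·-0.019 - (-4)·-1.375) / (8) = 0.560
  w = (-3 - (1)·-0.019 - (3)·0.966) / (5) = -1.176
Residual b − A·x = (0.392, 0.374, 1.642); ∞-norm = 1.642

1.642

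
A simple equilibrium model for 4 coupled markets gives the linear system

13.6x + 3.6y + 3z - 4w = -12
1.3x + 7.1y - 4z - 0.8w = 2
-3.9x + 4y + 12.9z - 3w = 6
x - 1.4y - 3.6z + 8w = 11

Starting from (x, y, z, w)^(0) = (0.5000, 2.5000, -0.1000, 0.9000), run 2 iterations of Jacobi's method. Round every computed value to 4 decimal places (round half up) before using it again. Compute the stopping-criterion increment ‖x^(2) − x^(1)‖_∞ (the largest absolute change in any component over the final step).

Iteration 1:
  x = (-12 - (3.6)·2.5000 - (3)·-0.1000 - (-4)·0.9000) / (13.6) = -1.2574
  y = (2 - (1.3)·0.5000 - (-4)·-0.1000 - (-0.8)·0.9000) / (7.1) = 0.2352
  z = (6 - (-3.9)·0.5000 - (4)·2.5000 - (-3)·0.9000) / (12.9) = 0.0504
  w = (11 - (1)·0.5000 - (-1.4)·2.5000 - (-3.6)·-0.1000) / (8) = 1.7050
Iteration 2:
  x = (-12 - (3.6)·0.2352 - (3)·0.0504 - (-4)·1.7050) / (13.6) = -0.4543
  y = (2 - (1.3)·-1.2574 - (-4)·0.0504 - (-0.8)·1.7050) / (7.1) = 0.7324
  z = (6 - (-3.9)·-1.2574 - (4)·0.2352 - (-3)·1.7050) / (12.9) = 0.4086
  w = (11 - (1)·-1.2574 - (-1.4)·0.2352 - (-3.6)·0.0504) / (8) = 1.5960
Change: (0.8031, 0.4972, 0.3582, -0.1090) → max |·| = 0.8031

0.8031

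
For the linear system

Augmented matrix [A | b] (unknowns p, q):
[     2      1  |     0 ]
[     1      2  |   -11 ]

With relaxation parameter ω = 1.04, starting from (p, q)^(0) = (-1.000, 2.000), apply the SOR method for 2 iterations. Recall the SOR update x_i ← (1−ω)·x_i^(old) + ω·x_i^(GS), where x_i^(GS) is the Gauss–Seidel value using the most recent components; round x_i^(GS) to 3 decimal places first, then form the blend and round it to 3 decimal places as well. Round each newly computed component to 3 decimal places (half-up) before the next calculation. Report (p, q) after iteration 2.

(2.786, -6.958)

Iteration 1:
  p: GS value = (0 - (1)·2.000) / (2) = -1.000;  p ← (1−ω)·-1.000 + ω·-1.000 = -1.000
  q: GS value = (-11 - (1)·-1.000) / (2) = -5.000;  q ← (1−ω)·2.000 + ω·-5.000 = -5.280
Iteration 2:
  p: GS value = (0 - (1)·-5.280) / (2) = 2.640;  p ← (1−ω)·-1.000 + ω·2.640 = 2.786
  q: GS value = (-11 - (1)·2.786) / (2) = -6.893;  q ← (1−ω)·-5.280 + ω·-6.893 = -6.958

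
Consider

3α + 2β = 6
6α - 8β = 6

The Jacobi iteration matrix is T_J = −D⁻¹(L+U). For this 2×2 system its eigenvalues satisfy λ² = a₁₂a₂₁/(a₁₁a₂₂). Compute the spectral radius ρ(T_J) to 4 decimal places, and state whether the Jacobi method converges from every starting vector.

0.7071

a₁₂a₂₁/(a₁₁a₂₂) = (2)·(6) / ((3)·(-8)) = -0.500000
ρ = √|-0.500000| = √0.500000 = 0.7071
ρ < 1, so Jacobi converges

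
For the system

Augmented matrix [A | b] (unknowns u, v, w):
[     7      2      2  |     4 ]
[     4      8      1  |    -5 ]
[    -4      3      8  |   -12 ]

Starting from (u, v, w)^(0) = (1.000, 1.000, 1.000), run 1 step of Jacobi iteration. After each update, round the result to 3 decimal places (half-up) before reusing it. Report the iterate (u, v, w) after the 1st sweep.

Iteration 1:
  u = (4 - (2)·1.000 - (2)·1.000) / (7) = 0.000
  v = (-5 - (4)·1.000 - (1)·1.000) / (8) = -1.250
  w = (-12 - (-4)·1.000 - (3)·1.000) / (8) = -1.375

(0.000, -1.250, -1.375)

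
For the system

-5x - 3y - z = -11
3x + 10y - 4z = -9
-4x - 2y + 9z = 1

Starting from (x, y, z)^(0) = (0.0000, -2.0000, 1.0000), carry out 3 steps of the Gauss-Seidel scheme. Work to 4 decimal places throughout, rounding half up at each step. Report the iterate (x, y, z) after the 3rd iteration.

(2.7422, -1.2869, 1.0439)

Iteration 1:
  x = (-11 - (-3)·-2.0000 - (-1)·1.0000) / (-5) = 3.2000
  y = (-9 - (3)·3.2000 - (-4)·1.0000) / (10) = -1.4600
  z = (1 - (-4)·3.2000 - (-2)·-1.4600) / (9) = 1.2089
Iteration 2:
  x = (-11 - (-3)·-1.4600 - (-1)·1.2089) / (-5) = 2.8342
  y = (-9 - (3)·2.8342 - (-4)·1.2089) / (10) = -1.2667
  z = (1 - (-4)·2.8342 - (-2)·-1.2667) / (9) = 1.0893
Iteration 3:
  x = (-11 - (-3)·-1.2667 - (-1)·1.0893) / (-5) = 2.7422
  y = (-9 - (3)·2.7422 - (-4)·1.0893) / (10) = -1.2869
  z = (1 - (-4)·2.7422 - (-2)·-1.2869) / (9) = 1.0439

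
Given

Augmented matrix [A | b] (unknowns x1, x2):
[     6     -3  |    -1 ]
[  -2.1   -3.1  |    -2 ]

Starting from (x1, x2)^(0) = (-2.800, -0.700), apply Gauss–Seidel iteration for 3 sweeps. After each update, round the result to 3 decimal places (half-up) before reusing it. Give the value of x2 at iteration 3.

0.615

Iteration 1:
  x1 = (-1 - (-3)·-0.700) / (6) = -0.517
  x2 = (-2 - (-2.1)·-0.517) / (-3.1) = 0.995
Iteration 2:
  x1 = (-1 - (-3)·0.995) / (6) = 0.331
  x2 = (-2 - (-2.1)·0.331) / (-3.1) = 0.421
Iteration 3:
  x1 = (-1 - (-3)·0.421) / (6) = 0.044
  x2 = (-2 - (-2.1)·0.044) / (-3.1) = 0.615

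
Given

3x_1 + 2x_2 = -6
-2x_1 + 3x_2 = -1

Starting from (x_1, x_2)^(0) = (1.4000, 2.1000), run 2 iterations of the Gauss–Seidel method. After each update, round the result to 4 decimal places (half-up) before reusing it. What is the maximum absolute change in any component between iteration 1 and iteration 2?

Iteration 1:
  x_1 = (-6 - (2)·2.1000) / (3) = -3.4000
  x_2 = (-1 - (-2)·-3.4000) / (3) = -2.6000
Iteration 2:
  x_1 = (-6 - (2)·-2.6000) / (3) = -0.2667
  x_2 = (-1 - (-2)·-0.2667) / (3) = -0.5111
Change: (3.1333, 2.0889) → max |·| = 3.1333

3.1333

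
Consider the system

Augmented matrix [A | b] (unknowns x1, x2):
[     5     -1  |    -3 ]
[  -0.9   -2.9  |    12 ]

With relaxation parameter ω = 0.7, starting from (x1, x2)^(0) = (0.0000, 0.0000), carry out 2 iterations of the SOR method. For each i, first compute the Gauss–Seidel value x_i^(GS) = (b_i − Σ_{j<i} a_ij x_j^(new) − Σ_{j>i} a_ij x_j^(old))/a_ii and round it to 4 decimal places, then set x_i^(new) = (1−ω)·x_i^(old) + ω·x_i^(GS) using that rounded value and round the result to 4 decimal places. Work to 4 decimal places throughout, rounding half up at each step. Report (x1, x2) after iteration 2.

Iteration 1:
  x1: GS value = (-3 - (-1)·0.0000) / (5) = -0.6000;  x1 ← (1−ω)·0.0000 + ω·-0.6000 = -0.4200
  x2: GS value = (12 - (-0.9)·-0.4200) / (-2.9) = -4.0076;  x2 ← (1−ω)·0.0000 + ω·-4.0076 = -2.8053
Iteration 2:
  x1: GS value = (-3 - (-1)·-2.8053) / (5) = -1.1611;  x1 ← (1−ω)·-0.4200 + ω·-1.1611 = -0.9388
  x2: GS value = (12 - (-0.9)·-0.9388) / (-2.9) = -3.8466;  x2 ← (1−ω)·-2.8053 + ω·-3.8466 = -3.5342

(-0.9388, -3.5342)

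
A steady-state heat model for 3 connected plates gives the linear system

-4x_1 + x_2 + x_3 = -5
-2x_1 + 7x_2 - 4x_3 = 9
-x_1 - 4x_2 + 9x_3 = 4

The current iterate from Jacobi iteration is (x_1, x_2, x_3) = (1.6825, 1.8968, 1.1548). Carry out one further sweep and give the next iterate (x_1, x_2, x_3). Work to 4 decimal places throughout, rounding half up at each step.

One sweep:
  x_1 = (-5 - (1)·1.8968 - (1)·1.1548) / (-4) = 2.0129
  x_2 = (9 - (-2)·1.6825 - (-4)·1.1548) / (7) = 2.4263
  x_3 = (4 - (-1)·1.6825 - (-4)·1.8968) / (9) = 1.4744

(2.0129, 2.4263, 1.4744)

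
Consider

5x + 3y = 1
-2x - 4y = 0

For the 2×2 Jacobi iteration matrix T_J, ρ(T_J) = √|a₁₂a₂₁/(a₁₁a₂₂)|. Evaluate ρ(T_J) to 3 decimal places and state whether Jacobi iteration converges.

0.548

a₁₂a₂₁/(a₁₁a₂₂) = (3)·(-2) / ((5)·(-4)) = 0.300000
ρ = √|0.300000| = √0.300000 = 0.548
ρ < 1, so Jacobi converges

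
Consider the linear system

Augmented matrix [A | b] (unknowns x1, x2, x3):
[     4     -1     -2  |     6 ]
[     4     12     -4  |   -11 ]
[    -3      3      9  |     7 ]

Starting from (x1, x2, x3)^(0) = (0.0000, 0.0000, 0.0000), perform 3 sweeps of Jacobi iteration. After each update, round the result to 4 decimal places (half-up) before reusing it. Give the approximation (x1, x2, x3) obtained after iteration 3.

Iteration 1:
  x1 = (6 - (-1)·0.0000 - (-2)·0.0000) / (4) = 1.5000
  x2 = (-11 - (4)·0.0000 - (-4)·0.0000) / (12) = -0.9167
  x3 = (7 - (-3)·0.0000 - (3)·0.0000) / (9) = 0.7778
Iteration 2:
  x1 = (6 - (-1)·-0.9167 - (-2)·0.7778) / (4) = 1.6597
  x2 = (-11 - (4)·1.5000 - (-4)·0.7778) / (12) = -1.1574
  x3 = (7 - (-3)·1.5000 - (3)·-0.9167) / (9) = 1.5833
Iteration 3:
  x1 = (6 - (-1)·-1.1574 - (-2)·1.5833) / (4) = 2.0023
  x2 = (-11 - (4)·1.6597 - (-4)·1.5833) / (12) = -0.9421
  x3 = (7 - (-3)·1.6597 - (3)·-1.1574) / (9) = 1.7168

(2.0023, -0.9421, 1.7168)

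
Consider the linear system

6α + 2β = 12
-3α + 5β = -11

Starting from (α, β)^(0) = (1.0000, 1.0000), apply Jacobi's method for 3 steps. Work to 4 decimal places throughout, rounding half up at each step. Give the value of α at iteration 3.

Iteration 1:
  α = (12 - (2)·1.0000) / (6) = 1.6667
  β = (-11 - (-3)·1.0000) / (5) = -1.6000
Iteration 2:
  α = (12 - (2)·-1.6000) / (6) = 2.5333
  β = (-11 - (-3)·1.6667) / (5) = -1.2000
Iteration 3:
  α = (12 - (2)·-1.2000) / (6) = 2.4000
  β = (-11 - (-3)·2.5333) / (5) = -0.6800

2.4000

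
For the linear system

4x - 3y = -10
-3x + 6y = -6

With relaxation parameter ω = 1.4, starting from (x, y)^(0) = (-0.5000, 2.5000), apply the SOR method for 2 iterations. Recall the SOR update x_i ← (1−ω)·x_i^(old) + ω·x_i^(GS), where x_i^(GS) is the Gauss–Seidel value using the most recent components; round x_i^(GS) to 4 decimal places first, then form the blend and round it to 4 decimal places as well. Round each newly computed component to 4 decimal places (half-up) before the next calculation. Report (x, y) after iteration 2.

(-6.2462, -4.6233)

Iteration 1:
  x: GS value = (-10 - (-3)·2.5000) / (4) = -0.6250;  x ← (1−ω)·-0.5000 + ω·-0.6250 = -0.6750
  y: GS value = (-6 - (-3)·-0.6750) / (6) = -1.3375;  y ← (1−ω)·2.5000 + ω·-1.3375 = -2.8725
Iteration 2:
  x: GS value = (-10 - (-3)·-2.8725) / (4) = -4.6544;  x ← (1−ω)·-0.6750 + ω·-4.6544 = -6.2462
  y: GS value = (-6 - (-3)·-6.2462) / (6) = -4.1231;  y ← (1−ω)·-2.8725 + ω·-4.1231 = -4.6233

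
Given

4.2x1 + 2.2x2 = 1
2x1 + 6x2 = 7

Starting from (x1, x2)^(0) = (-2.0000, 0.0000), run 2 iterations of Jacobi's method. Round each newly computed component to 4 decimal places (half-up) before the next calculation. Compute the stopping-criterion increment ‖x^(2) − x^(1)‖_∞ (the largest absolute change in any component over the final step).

0.9603

Iteration 1:
  x1 = (1 - (2.2)·0.0000) / (4.2) = 0.2381
  x2 = (7 - (2)·-2.0000) / (6) = 1.8333
Iteration 2:
  x1 = (1 - (2.2)·1.8333) / (4.2) = -0.7222
  x2 = (7 - (2)·0.2381) / (6) = 1.0873
Change: (-0.9603, -0.7460) → max |·| = 0.9603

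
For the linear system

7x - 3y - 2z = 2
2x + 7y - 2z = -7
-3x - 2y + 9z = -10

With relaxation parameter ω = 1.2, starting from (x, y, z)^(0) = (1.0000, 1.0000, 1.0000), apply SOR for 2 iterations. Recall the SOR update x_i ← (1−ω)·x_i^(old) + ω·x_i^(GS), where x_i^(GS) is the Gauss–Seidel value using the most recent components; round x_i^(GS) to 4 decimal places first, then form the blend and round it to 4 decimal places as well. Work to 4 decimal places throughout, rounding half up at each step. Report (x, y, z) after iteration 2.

Iteration 1:
  x: GS value = (2 - (-3)·1.0000 - (-2)·1.0000) / (7) = 1.0000;  x ← (1−ω)·1.0000 + ω·1.0000 = 1.0000
  y: GS value = (-7 - (2)·1.0000 - (-2)·1.0000) / (7) = -1.0000;  y ← (1−ω)·1.0000 + ω·-1.0000 = -1.4000
  z: GS value = (-10 - (-3)·1.0000 - (-2)·-1.4000) / (9) = -1.0889;  z ← (1−ω)·1.0000 + ω·-1.0889 = -1.5067
Iteration 2:
  x: GS value = (2 - (-3)·-1.4000 - (-2)·-1.5067) / (7) = -0.7448;  x ← (1−ω)·1.0000 + ω·-0.7448 = -1.0938
  y: GS value = (-7 - (2)·-1.0938 - (-2)·-1.5067) / (7) = -1.1180;  y ← (1−ω)·-1.4000 + ω·-1.1180 = -1.0616
  z: GS value = (-10 - (-3)·-1.0938 - (-2)·-1.0616) / (9) = -1.7116;  z ← (1−ω)·-1.5067 + ω·-1.7116 = -1.7526

(-1.0938, -1.0616, -1.7526)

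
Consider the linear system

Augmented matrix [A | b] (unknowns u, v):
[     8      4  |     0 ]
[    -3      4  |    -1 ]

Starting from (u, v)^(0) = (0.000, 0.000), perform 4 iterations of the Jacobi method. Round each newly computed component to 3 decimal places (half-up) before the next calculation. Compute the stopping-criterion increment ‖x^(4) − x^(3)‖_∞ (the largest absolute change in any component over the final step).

0.047

Iteration 1:
  u = (0 - (4)·0.000) / (8) = 0.000
  v = (-1 - (-3)·0.000) / (4) = -0.250
Iteration 2:
  u = (0 - (4)·-0.250) / (8) = 0.125
  v = (-1 - (-3)·0.000) / (4) = -0.250
Iteration 3:
  u = (0 - (4)·-0.250) / (8) = 0.125
  v = (-1 - (-3)·0.125) / (4) = -0.156
Iteration 4:
  u = (0 - (4)·-0.156) / (8) = 0.078
  v = (-1 - (-3)·0.125) / (4) = -0.156
Change: (-0.047, 0.000) → max |·| = 0.047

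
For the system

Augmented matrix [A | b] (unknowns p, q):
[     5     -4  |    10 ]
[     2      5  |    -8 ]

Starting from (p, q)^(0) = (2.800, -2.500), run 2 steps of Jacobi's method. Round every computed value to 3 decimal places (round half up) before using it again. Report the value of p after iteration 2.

-0.176

Iteration 1:
  p = (10 - (-4)·-2.500) / (5) = 0.000
  q = (-8 - (2)·2.800) / (5) = -2.720
Iteration 2:
  p = (10 - (-4)·-2.720) / (5) = -0.176
  q = (-8 - (2)·0.000) / (5) = -1.600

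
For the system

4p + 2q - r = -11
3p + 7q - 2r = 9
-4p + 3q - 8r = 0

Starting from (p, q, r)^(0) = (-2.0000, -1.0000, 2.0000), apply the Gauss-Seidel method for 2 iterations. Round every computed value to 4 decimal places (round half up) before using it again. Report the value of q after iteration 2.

Iteration 1:
  p = (-11 - (2)·-1.0000 - (-1)·2.0000) / (4) = -1.7500
  q = (9 - (3)·-1.7500 - (-2)·2.0000) / (7) = 2.6071
  r = (0 - (-4)·-1.7500 - (3)·2.6071) / (-8) = 1.8527
Iteration 2:
  p = (-11 - (2)·2.6071 - (-1)·1.8527) / (4) = -3.5904
  q = (9 - (3)·-3.5904 - (-2)·1.8527) / (7) = 3.3538
  r = (0 - (-4)·-3.5904 - (3)·3.3538) / (-8) = 3.0529

3.3538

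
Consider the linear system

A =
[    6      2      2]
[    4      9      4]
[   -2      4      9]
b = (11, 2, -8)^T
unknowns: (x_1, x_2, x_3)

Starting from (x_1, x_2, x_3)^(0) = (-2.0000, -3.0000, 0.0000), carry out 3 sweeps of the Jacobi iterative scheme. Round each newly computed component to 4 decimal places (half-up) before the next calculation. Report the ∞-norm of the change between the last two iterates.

Iteration 1:
  x_1 = (11 - (2)·-3.0000 - (2)·0.0000) / (6) = 2.8333
  x_2 = (2 - (4)·-2.0000 - (4)·0.0000) / (9) = 1.1111
  x_3 = (-8 - (-2)·-2.0000 - (4)·-3.0000) / (9) = 0.0000
Iteration 2:
  x_1 = (11 - (2)·1.1111 - (2)·0.0000) / (6) = 1.4630
  x_2 = (2 - (4)·2.8333 - (4)·0.0000) / (9) = -1.0370
  x_3 = (-8 - (-2)·2.8333 - (4)·1.1111) / (9) = -0.7531
Iteration 3:
  x_1 = (11 - (2)·-1.0370 - (2)·-0.7531) / (6) = 2.4300
  x_2 = (2 - (4)·1.4630 - (4)·-0.7531) / (9) = -0.0933
  x_3 = (-8 - (-2)·1.4630 - (4)·-1.0370) / (9) = -0.1029
Change: (0.9670, 0.9437, 0.6502) → max |·| = 0.9670

0.9670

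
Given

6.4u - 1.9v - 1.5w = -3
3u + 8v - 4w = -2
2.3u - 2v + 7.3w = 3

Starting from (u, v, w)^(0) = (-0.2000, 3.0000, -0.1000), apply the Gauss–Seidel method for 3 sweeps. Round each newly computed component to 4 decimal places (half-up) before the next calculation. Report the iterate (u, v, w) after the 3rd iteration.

(-0.3154, 0.1685, 0.5565)

Iteration 1:
  u = (-3 - (-1.9)·3.0000 - (-1.5)·-0.1000) / (6.4) = 0.3984
  v = (-2 - (3)·0.3984 - (-4)·-0.1000) / (8) = -0.4494
  w = (3 - (2.3)·0.3984 - (-2)·-0.4494) / (7.3) = 0.1623
Iteration 2:
  u = (-3 - (-1.9)·-0.4494 - (-1.5)·0.1623) / (6.4) = -0.5641
  v = (-2 - (3)·-0.5641 - (-4)·0.1623) / (8) = 0.0427
  w = (3 - (2.3)·-0.5641 - (-2)·0.0427) / (7.3) = 0.6004
Iteration 3:
  u = (-3 - (-1.9)·0.0427 - (-1.5)·0.6004) / (6.4) = -0.3154
  v = (-2 - (3)·-0.3154 - (-4)·0.6004) / (8) = 0.1685
  w = (3 - (2.3)·-0.3154 - (-2)·0.1685) / (7.3) = 0.5565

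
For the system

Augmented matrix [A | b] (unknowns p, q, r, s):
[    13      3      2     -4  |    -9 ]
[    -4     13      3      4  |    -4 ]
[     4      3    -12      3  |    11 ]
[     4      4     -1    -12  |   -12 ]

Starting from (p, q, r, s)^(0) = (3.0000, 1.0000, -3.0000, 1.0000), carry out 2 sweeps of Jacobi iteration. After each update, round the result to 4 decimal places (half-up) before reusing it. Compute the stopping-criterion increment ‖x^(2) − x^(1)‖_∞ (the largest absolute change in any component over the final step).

2.2845

Iteration 1:
  p = (-9 - (3)·1.0000 - (2)·-3.0000 - (-4)·1.0000) / (13) = -0.1538
  q = (-4 - (-4)·3.0000 - (3)·-3.0000 - (4)·1.0000) / (13) = 1.0000
  r = (11 - (4)·3.0000 - (3)·1.0000 - (3)·1.0000) / (-12) = 0.5833
  s = (-12 - (4)·3.0000 - (4)·1.0000 - (-1)·-3.0000) / (-12) = 2.5833
Iteration 2:
  p = (-9 - (3)·1.0000 - (2)·0.5833 - (-4)·2.5833) / (13) = -0.2180
  q = (-4 - (-4)·-0.1538 - (3)·0.5833 - (4)·2.5833) / (13) = -1.2845
  r = (11 - (4)·-0.1538 - (3)·1.0000 - (3)·2.5833) / (-12) = -0.0721
  s = (-12 - (4)·-0.1538 - (4)·1.0000 - (-1)·0.5833) / (-12) = 1.2335
Change: (-0.0642, -2.2845, -0.6554, -1.3498) → max |·| = 2.2845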